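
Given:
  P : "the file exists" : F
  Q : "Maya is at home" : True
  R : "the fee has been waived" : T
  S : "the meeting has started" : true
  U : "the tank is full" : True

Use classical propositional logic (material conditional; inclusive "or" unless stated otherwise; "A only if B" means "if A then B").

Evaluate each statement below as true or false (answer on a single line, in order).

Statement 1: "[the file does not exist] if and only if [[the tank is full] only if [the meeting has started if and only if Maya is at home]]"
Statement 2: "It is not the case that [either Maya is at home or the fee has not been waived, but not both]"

Statement 1: Parsed as ~P <-> (U -> (S <-> Q))

~P = ~F = T
S <-> Q = T <-> T = T
U -> (S <-> Q) = T -> T = T
~P <-> (U -> (S <-> Q)) = T <-> T = T
So Statement 1 is true.

Statement 2: This is ~(Q xor ~R).

~R = ~T = F
Q xor ~R = T xor F = T
~(Q xor ~R) = ~T = F
So Statement 2 is false.

Statement 1 true; Statement 2 false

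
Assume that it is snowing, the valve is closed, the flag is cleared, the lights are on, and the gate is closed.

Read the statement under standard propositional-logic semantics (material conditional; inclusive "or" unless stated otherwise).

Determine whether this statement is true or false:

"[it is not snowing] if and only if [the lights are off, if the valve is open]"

The statement is false.

Let M = "it is snowing" (True), W = "the valve is open" (False), V = "the lights are on" (True).
In symbols: not M iff (W -> not V)

not M = not True = False
not V = not True = False
W -> not V = False -> False = True
not M iff (W -> not V) = False iff True = False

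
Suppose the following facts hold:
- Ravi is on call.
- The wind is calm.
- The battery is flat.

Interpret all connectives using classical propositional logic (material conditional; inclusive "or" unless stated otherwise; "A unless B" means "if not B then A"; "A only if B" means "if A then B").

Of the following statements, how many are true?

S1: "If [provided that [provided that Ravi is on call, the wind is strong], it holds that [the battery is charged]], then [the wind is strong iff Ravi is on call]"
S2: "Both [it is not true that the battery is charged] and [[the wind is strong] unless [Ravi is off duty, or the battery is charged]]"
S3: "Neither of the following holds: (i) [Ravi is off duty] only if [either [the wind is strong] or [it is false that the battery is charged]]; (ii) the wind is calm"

Let G = "Ravi is on call" (T), S = "the wind is strong" (F), N = "the battery is charged" (F).

S1: Formalization: ((G -> S) -> N) -> (S <-> G)

G -> S = T -> F = F
(G -> S) -> N = F -> F = T
S <-> G = F <-> T = F
((G -> S) -> N) -> (S <-> G) = T -> F = F
Thus S1 is false.

S2: This is ~N & (S | (~G | N)).

~N = ~F = T
~G = ~T = F
~G | N = F | F = F
S | (~G | N) = F | F = F
~N & (S | (~G | N)) = T & F = F
Hence S2 is false.

S3: This is (~G -> (S | ~N)) nor ~S.

~G = ~T = F
~N = ~F = T
S | ~N = F | T = T
~G -> (S | ~N) = F -> T = T
~S = ~F = T
(~G -> (S | ~N)) nor ~S = T nor T = F
So S3 is false.

True statements: 0 (none).

0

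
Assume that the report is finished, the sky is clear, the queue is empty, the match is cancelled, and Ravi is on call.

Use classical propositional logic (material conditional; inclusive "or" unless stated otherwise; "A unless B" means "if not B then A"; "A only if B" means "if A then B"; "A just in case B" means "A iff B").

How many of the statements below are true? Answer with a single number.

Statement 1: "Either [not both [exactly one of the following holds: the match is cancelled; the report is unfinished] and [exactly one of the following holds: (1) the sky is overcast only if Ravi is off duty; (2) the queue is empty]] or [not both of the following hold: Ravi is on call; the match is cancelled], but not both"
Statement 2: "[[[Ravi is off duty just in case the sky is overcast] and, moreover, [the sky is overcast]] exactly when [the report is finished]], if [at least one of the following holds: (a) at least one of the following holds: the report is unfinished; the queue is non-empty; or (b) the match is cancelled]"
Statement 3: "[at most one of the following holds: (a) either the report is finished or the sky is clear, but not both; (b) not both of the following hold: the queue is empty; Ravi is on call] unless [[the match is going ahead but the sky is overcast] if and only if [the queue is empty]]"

Let N = "the match is cancelled" (True), S = "the report is finished" (True), L = "the sky is overcast" (False), K = "Ravi is on call" (True), U = "the queue is empty" (True).

Statement 1: This is ((N xor not S) nand ((L -> not K) xor U)) xor (K nand N).

not S = not True = False
N xor not S = True xor False = True
not K = not True = False
L -> not K = False -> False = True
(L -> not K) xor U = True xor True = False
(N xor not S) nand ((L -> not K) xor U) = True nand False = True
K nand N = True nand True = False
((N xor not S) nand ((L -> not K) xor U)) xor (K nand N) = True xor False = True
Thus Statement 1 is true.

Statement 2: This is ((not S or not U) or N) -> (((not K iff L) and L) iff S).

not S = not True = False
not U = not True = False
not S or not U = False or False = False
(not S or not U) or N = False or True = True
not K = not True = False
not K iff L = False iff False = True
(not K iff L) and L = True and False = False
((not K iff L) and L) iff S = False iff True = False
((not S or not U) or N) -> (((not K iff L) and L) iff S) = True -> False = False
So Statement 2 is false.

Statement 3: In symbols: ((S xor not L) nand (U nand K)) or ((not N and L) iff U)

not L = not False = True
S xor not L = True xor True = False
U nand K = True nand True = False
(S xor not L) nand (U nand K) = False nand False = True
not N = not True = False
not N and L = False and False = False
(not N and L) iff U = False iff True = False
((S xor not L) nand (U nand K)) or ((not N and L) iff U) = True or False = True
So Statement 3 is true.

True statements: 2.

2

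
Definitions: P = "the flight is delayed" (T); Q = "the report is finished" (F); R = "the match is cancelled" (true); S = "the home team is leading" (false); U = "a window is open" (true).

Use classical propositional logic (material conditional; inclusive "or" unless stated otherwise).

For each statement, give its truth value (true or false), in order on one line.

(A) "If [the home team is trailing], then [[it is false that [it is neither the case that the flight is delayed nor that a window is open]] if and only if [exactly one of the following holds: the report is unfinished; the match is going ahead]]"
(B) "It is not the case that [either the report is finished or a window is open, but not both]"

(A) True / (B) False

(A): This is ~S -> (~(P nor U) <-> (~Q xor ~R)).

~S = ~F = T
P nor U = T nor T = F
~(P nor U) = ~F = T
~Q = ~F = T
~R = ~T = F
~Q xor ~R = T xor F = T
~(P nor U) <-> (~Q xor ~R) = T <-> T = T
~S -> (~(P nor U) <-> (~Q xor ~R)) = T -> T = T
So (A) is true.

(B): This is ~(Q xor U).

Q xor U = F xor T = T
~(Q xor U) = ~T = F
Hence (B) is false.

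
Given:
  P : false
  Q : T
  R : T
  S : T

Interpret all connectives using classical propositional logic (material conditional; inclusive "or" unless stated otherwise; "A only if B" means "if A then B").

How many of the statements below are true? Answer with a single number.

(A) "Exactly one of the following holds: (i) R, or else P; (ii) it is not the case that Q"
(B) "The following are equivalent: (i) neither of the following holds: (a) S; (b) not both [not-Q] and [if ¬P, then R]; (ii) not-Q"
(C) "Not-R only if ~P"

3

(A): This is (R or P) xor not Q.

R or P = True or False = True
not Q = not True = False
(R or P) xor not Q = True xor False = True
Thus (A) is true.

(B): In symbols: (S nor (not Q nand (not P -> R))) iff not Q

not Q = not True = False
not P = not False = True
not P -> R = True -> True = True
not Q nand (not P -> R) = False nand True = True
S nor (not Q nand (not P -> R)) = True nor True = False
not Q = not True = False
(S nor (not Q nand (not P -> R))) iff not Q = False iff False = True
Thus (B) is true.

(C): Parsed as not R -> not P

not R = not True = False
not P = not False = True
not R -> not P = False -> True = True
So (C) is true.

True statements: 3 ((A), (B), (C)).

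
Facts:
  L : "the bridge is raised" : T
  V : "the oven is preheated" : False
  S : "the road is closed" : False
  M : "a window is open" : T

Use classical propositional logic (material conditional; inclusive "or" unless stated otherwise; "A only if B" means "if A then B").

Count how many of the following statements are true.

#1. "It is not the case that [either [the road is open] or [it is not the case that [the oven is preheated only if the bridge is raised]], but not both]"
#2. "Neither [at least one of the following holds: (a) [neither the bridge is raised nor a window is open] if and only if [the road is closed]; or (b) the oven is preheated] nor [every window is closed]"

#1: In symbols: ¬(¬S ⊕ ¬(V → L))

¬S = ¬F = T
V → L = F → T = T
¬(V → L) = ¬T = F
¬S ⊕ ¬(V → L) = T ⊕ F = T
¬(¬S ⊕ ¬(V → L)) = ¬T = F
Thus #1 is false.

#2: This is (((L ↓ M) ↔ S) ∨ V) ↓ ¬M.

L ↓ M = T ↓ T = F
(L ↓ M) ↔ S = F ↔ F = T
((L ↓ M) ↔ S) ∨ V = T ∨ F = T
¬M = ¬T = F
(((L ↓ M) ↔ S) ∨ V) ↓ ¬M = T ↓ F = F
Hence #2 is false.

True statements: 0 (none).

0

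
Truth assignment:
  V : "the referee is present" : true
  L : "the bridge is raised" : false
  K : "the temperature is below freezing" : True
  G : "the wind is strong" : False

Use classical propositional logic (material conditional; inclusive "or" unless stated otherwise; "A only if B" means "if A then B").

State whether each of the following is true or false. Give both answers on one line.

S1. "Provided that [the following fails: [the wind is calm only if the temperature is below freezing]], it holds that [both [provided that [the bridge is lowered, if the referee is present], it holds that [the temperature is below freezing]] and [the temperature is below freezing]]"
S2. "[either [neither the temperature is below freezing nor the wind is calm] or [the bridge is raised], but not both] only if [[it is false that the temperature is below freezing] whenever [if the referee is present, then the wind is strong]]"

S1 True / S2 True

S1: This is not (not G -> K) -> (((V -> not L) -> K) and K).

not G = not False = True
not G -> K = True -> True = True
not (not G -> K) = not True = False
not L = not False = True
V -> not L = True -> True = True
(V -> not L) -> K = True -> True = True
((V -> not L) -> K) and K = True and True = True
not (not G -> K) -> (((V -> not L) -> K) and K) = False -> True = True
Hence S1 is true.

S2: In symbols: ((K nor not G) xor L) -> ((V -> G) -> not K)

not G = not False = True
K nor not G = True nor True = False
(K nor not G) xor L = False xor False = False
V -> G = True -> False = False
not K = not True = False
(V -> G) -> not K = False -> False = True
((K nor not G) xor L) -> ((V -> G) -> not K) = False -> True = True
Hence S2 is true.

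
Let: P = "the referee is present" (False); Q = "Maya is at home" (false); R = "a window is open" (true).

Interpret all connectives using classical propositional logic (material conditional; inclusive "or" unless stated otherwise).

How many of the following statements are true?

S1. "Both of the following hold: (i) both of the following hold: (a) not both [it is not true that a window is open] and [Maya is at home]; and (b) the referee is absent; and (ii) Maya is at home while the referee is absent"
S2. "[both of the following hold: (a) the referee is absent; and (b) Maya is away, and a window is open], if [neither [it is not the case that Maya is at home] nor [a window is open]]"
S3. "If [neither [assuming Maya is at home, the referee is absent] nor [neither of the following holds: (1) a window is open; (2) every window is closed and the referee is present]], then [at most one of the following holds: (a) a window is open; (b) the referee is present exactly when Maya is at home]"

S1: Parsed as ((¬R ↑ Q) ∧ ¬P) ∧ (Q ∧ ¬P)

¬R = ¬T = F
¬R ↑ Q = F ↑ F = T
¬P = ¬F = T
(¬R ↑ Q) ∧ ¬P = T ∧ T = T
¬P = ¬F = T
Q ∧ ¬P = F ∧ T = F
((¬R ↑ Q) ∧ ¬P) ∧ (Q ∧ ¬P) = T ∧ F = F
Hence S1 is false.

S2: Formalization: (¬Q ↓ R) → (¬P ∧ (¬Q ∧ R))

¬Q = ¬F = T
¬Q ↓ R = T ↓ T = F
¬P = ¬F = T
¬Q = ¬F = T
¬Q ∧ R = T ∧ T = T
¬P ∧ (¬Q ∧ R) = T ∧ T = T
(¬Q ↓ R) → (¬P ∧ (¬Q ∧ R)) = F → T = T
So S2 is true.

S3: Parsed as ((Q → ¬P) ↓ (R ↓ (¬R ∧ P))) → (R ↑ (P ↔ Q))

¬P = ¬F = T
Q → ¬P = F → T = T
¬R = ¬T = F
¬R ∧ P = F ∧ F = F
R ↓ (¬R ∧ P) = T ↓ F = F
(Q → ¬P) ↓ (R ↓ (¬R ∧ P)) = T ↓ F = F
P ↔ Q = F ↔ F = T
R ↑ (P ↔ Q) = T ↑ T = F
((Q → ¬P) ↓ (R ↓ (¬R ∧ P))) → (R ↑ (P ↔ Q)) = F → F = T
Thus S3 is true.

Count: 2.

2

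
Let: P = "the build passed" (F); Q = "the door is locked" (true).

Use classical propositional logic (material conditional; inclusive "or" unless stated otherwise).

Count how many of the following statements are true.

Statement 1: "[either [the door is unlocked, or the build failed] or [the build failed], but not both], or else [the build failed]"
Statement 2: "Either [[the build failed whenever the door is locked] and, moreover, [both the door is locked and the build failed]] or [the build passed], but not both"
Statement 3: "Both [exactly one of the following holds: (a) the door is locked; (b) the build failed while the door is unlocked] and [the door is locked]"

3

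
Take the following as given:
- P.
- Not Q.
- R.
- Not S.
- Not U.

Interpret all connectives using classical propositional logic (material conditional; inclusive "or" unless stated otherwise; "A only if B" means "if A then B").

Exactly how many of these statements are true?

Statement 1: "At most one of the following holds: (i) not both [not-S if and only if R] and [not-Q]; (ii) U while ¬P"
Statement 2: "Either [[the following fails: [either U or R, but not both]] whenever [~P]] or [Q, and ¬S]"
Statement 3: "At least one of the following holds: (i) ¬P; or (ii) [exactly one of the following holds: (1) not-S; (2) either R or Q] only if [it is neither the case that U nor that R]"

Statement 1: Parsed as ((¬S ↔ R) ↑ ¬Q) ↑ (U ∧ ¬P)

¬S = ¬F = T
¬S ↔ R = T ↔ T = T
¬Q = ¬F = T
(¬S ↔ R) ↑ ¬Q = T ↑ T = F
¬P = ¬T = F
U ∧ ¬P = F ∧ F = F
((¬S ↔ R) ↑ ¬Q) ↑ (U ∧ ¬P) = F ↑ F = T
So Statement 1 is true.

Statement 2: This is (¬P → ¬(U ⊕ R)) ∨ (Q ∧ ¬S).

¬P = ¬T = F
U ⊕ R = F ⊕ T = T
¬(U ⊕ R) = ¬T = F
¬P → ¬(U ⊕ R) = F → F = T
¬S = ¬F = T
Q ∧ ¬S = F ∧ T = F
(¬P → ¬(U ⊕ R)) ∨ (Q ∧ ¬S) = T ∨ F = T
Thus Statement 2 is true.

Statement 3: Formalization: ¬P ∨ ((¬S ⊕ (R ∨ Q)) → (U ↓ R))

¬P = ¬T = F
¬S = ¬F = T
R ∨ Q = T ∨ F = T
¬S ⊕ (R ∨ Q) = T ⊕ T = F
U ↓ R = F ↓ T = F
(¬S ⊕ (R ∨ Q)) → (U ↓ R) = F → F = T
¬P ∨ ((¬S ⊕ (R ∨ Q)) → (U ↓ R)) = F ∨ T = T
Thus Statement 3 is true.

3 of the 3 statements are true.

3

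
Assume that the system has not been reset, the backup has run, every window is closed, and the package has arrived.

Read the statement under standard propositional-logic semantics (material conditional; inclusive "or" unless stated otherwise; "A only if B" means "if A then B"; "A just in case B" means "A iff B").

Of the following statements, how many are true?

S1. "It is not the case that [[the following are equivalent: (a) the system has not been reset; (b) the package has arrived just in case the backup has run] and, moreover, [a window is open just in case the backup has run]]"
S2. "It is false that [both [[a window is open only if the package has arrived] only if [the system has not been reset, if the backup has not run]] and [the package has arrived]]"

1

Let G = "the system has been reset" (F), R = "the package has arrived" (T), Q = "the backup has run" (T), N = "a window is open" (F).

S1: In symbols: ~((~G <-> (R <-> Q)) & (N <-> Q))

~G = ~F = T
R <-> Q = T <-> T = T
~G <-> (R <-> Q) = T <-> T = T
N <-> Q = F <-> T = F
(~G <-> (R <-> Q)) & (N <-> Q) = T & F = F
~((~G <-> (R <-> Q)) & (N <-> Q)) = ~F = T
Hence S1 is true.

S2: In symbols: ~(((N -> R) -> (~Q -> ~G)) & R)

N -> R = F -> T = T
~Q = ~T = F
~G = ~F = T
~Q -> ~G = F -> T = T
(N -> R) -> (~Q -> ~G) = T -> T = T
((N -> R) -> (~Q -> ~G)) & R = T & T = T
~(((N -> R) -> (~Q -> ~G)) & R) = ~T = F
Hence S2 is false.

Count: 1.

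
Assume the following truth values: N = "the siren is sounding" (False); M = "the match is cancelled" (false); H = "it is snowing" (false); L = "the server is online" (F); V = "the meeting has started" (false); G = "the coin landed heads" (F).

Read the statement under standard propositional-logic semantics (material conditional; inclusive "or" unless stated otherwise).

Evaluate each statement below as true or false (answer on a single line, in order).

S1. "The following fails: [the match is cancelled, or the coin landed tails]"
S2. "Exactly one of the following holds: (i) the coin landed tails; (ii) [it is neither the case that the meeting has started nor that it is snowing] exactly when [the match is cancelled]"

S1 False; S2 True

S1: This is not (M or not G).

not G = not False = True
M or not G = False or True = True
not (M or not G) = not True = False
Thus S1 is false.

S2: This is not G xor ((V nor H) iff M).

not G = not False = True
V nor H = False nor False = True
(V nor H) iff M = True iff False = False
not G xor ((V nor H) iff M) = True xor False = True
Hence S2 is true.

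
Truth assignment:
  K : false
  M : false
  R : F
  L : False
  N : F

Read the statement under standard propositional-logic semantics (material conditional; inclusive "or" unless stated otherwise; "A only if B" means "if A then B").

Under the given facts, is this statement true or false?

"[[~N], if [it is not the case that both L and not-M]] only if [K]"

false

In symbols: ((L nand ~M) -> ~N) -> K

~M = ~F = T
L nand ~M = F nand T = T
~N = ~F = T
(L nand ~M) -> ~N = T -> T = T
((L nand ~M) -> ~N) -> K = T -> F = F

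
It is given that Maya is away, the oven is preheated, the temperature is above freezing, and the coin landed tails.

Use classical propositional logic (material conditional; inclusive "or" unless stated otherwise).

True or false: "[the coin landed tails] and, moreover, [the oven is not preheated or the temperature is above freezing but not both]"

True.

Let S = "the coin landed heads" (False), Q = "the oven is preheated" (True), R = "the temperature is below freezing" (False).
In symbols: not S and (not Q xor not R)

not S = not False = True
not Q = not True = False
not R = not False = True
not Q xor not R = False xor True = True
not S and (not Q xor not R) = True and True = True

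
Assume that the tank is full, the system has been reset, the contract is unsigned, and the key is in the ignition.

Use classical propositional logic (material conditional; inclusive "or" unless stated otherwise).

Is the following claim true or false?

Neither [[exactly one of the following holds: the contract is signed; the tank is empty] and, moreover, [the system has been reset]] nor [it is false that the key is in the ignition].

true

Let W = "the contract is signed" (F), Q = "the tank is full" (T), D = "the system has been reset" (T), K = "the key is in the ignition" (T).
Formalization: ((W xor ~Q) & D) nor ~K

~Q = ~T = F
W xor ~Q = F xor F = F
(W xor ~Q) & D = F & T = F
~K = ~T = F
((W xor ~Q) & D) nor ~K = F nor F = T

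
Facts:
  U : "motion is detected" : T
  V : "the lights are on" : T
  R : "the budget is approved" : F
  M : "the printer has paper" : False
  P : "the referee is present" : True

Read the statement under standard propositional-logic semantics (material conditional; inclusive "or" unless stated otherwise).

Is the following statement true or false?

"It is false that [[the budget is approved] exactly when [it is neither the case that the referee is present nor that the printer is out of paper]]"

Values: R=F, P=T, M=F.
Parsed as ¬(R ↔ (P ↓ ¬M))

¬M = ¬F = T
P ↓ ¬M = T ↓ T = F
R ↔ (P ↓ ¬M) = F ↔ F = T
¬(R ↔ (P ↓ ¬M)) = ¬T = F

False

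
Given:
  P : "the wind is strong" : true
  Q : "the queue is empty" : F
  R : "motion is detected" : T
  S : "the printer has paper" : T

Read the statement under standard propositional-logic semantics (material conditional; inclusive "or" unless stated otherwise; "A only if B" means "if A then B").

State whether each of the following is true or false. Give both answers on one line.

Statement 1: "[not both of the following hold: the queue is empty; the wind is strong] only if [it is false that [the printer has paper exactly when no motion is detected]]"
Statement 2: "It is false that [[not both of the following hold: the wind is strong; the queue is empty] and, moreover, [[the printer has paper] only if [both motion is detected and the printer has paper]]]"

Statement 1 True, Statement 2 False

Statement 1: Formalization: (Q nand P) -> not (S iff not R)

Q nand P = False nand True = True
not R = not True = False
S iff not R = True iff False = False
not (S iff not R) = not False = True
(Q nand P) -> not (S iff not R) = True -> True = True
So Statement 1 is true.

Statement 2: In symbols: not ((P nand Q) and (S -> (R and S)))

P nand Q = True nand False = True
R and S = True and True = True
S -> (R and S) = True -> True = True
(P nand Q) and (S -> (R and S)) = True and True = True
not ((P nand Q) and (S -> (R and S))) = not True = False
Hence Statement 2 is false.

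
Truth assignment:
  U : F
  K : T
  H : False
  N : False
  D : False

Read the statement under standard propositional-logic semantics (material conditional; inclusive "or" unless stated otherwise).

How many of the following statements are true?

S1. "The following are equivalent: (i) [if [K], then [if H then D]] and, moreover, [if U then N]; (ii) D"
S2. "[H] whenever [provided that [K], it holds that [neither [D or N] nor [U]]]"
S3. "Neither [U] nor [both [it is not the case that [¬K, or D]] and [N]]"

S1: In symbols: ((K -> (H -> D)) and (U -> N)) iff D

H -> D = False -> False = True
K -> (H -> D) = True -> True = True
U -> N = False -> False = True
(K -> (H -> D)) and (U -> N) = True and True = True
((K -> (H -> D)) and (U -> N)) iff D = True iff False = False
So S1 is false.

S2: Parsed as (K -> ((D or N) nor U)) -> H

D or N = False or False = False
(D or N) nor U = False nor False = True
K -> ((D or N) nor U) = True -> True = True
(K -> ((D or N) nor U)) -> H = True -> False = False
Hence S2 is false.

S3: This is U nor (not (not K or D) and N).

not K = not True = False
not K or D = False or False = False
not (not K or D) = not False = True
not (not K or D) and N = True and False = False
U nor (not (not K or D) and N) = False nor False = True
Thus S3 is true.

True statements: 1 (S3).

1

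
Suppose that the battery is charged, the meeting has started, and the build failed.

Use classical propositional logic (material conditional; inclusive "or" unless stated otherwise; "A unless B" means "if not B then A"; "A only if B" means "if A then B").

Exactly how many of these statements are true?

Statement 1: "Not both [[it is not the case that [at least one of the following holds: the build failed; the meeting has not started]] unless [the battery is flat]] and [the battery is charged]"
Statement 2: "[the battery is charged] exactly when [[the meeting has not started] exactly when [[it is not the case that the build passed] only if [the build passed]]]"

2

Let W = "the build passed" (F), P = "the meeting has started" (T), S = "the battery is charged" (T).

Statement 1: Formalization: (~(~W | ~P) | ~S) nand S

~W = ~F = T
~P = ~T = F
~W | ~P = T | F = T
~(~W | ~P) = ~T = F
~S = ~T = F
~(~W | ~P) | ~S = F | F = F
(~(~W | ~P) | ~S) nand S = F nand T = T
So Statement 1 is true.

Statement 2: Formalization: S <-> (~P <-> (~W -> W))

~P = ~T = F
~W = ~F = T
~W -> W = T -> F = F
~P <-> (~W -> W) = F <-> F = T
S <-> (~P <-> (~W -> W)) = T <-> T = T
So Statement 2 is true.

Count: 2.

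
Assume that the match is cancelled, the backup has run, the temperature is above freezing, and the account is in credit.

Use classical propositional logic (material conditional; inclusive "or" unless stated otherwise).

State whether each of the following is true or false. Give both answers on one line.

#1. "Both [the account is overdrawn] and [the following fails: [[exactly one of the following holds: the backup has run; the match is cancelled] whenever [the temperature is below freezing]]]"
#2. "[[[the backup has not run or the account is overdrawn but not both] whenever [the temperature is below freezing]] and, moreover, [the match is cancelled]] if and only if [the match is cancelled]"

#1 F, #2 T

Let V = "the account is overdrawn" (F), G = "the temperature is below freezing" (F), D = "the backup has run" (T), H = "the match is cancelled" (T).

#1: In symbols: V & ~(G -> (D xor H))

D xor H = T xor T = F
G -> (D xor H) = F -> F = T
~(G -> (D xor H)) = ~T = F
V & ~(G -> (D xor H)) = F & F = F
Hence #1 is false.

#2: In symbols: ((G -> (~D xor V)) & H) <-> H

~D = ~T = F
~D xor V = F xor F = F
G -> (~D xor V) = F -> F = T
(G -> (~D xor V)) & H = T & T = T
((G -> (~D xor V)) & H) <-> H = T <-> T = T
Thus #2 is true.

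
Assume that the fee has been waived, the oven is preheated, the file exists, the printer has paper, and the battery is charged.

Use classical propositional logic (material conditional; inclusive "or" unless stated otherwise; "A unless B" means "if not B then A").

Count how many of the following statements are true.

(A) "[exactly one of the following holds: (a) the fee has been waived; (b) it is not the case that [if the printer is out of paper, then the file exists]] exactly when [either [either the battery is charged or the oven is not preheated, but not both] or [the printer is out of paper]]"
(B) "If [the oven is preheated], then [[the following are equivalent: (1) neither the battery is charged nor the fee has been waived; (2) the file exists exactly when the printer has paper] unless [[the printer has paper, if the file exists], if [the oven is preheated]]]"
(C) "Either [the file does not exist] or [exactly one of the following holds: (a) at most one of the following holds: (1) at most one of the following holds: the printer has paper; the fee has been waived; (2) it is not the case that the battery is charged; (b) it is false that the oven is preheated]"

3

Let P = "the fee has been waived" (T), S = "the printer has paper" (T), R = "the file exists" (T), U = "the battery is charged" (T), Q = "the oven is preheated" (T).

(A): This is (P xor ~(~S -> R)) <-> ((U xor ~Q) | ~S).

~S = ~T = F
~S -> R = F -> T = T
~(~S -> R) = ~T = F
P xor ~(~S -> R) = T xor F = T
~Q = ~T = F
U xor ~Q = T xor F = T
~S = ~T = F
(U xor ~Q) | ~S = T | F = T
(P xor ~(~S -> R)) <-> ((U xor ~Q) | ~S) = T <-> T = T
So (A) is true.

(B): Formalization: Q -> (((U nor P) <-> (R <-> S)) | (Q -> (R -> S)))

U nor P = T nor T = F
R <-> S = T <-> T = T
(U nor P) <-> (R <-> S) = F <-> T = F
R -> S = T -> T = T
Q -> (R -> S) = T -> T = T
((U nor P) <-> (R <-> S)) | (Q -> (R -> S)) = F | T = T
Q -> (((U nor P) <-> (R <-> S)) | (Q -> (R -> S))) = T -> T = T
Hence (B) is true.

(C): In symbols: ~R | (((S nand P) nand ~U) xor ~Q)

~R = ~T = F
S nand P = T nand T = F
~U = ~T = F
(S nand P) nand ~U = F nand F = T
~Q = ~T = F
((S nand P) nand ~U) xor ~Q = T xor F = T
~R | (((S nand P) nand ~U) xor ~Q) = F | T = T
So (C) is true.

True statements: 3 ((A), (B), (C)).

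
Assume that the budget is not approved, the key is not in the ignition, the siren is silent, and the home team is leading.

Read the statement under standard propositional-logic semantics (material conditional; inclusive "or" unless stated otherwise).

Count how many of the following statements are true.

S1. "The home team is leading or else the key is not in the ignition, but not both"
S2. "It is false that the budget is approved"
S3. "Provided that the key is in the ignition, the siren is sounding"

2

Let S = "the home team is leading" (True), Q = "the key is in the ignition" (False), P = "the budget is approved" (False), R = "the siren is sounding" (False).

S1: Parsed as S xor not Q

not Q = not False = True
S xor not Q = True xor True = False
Thus S1 is false.

S2: Formalization: not P

not P = not False = True
So S2 is true.

S3: Parsed as Q -> R

Q -> R = False -> False = True
So S3 is true.

2 of the 3 statements are true.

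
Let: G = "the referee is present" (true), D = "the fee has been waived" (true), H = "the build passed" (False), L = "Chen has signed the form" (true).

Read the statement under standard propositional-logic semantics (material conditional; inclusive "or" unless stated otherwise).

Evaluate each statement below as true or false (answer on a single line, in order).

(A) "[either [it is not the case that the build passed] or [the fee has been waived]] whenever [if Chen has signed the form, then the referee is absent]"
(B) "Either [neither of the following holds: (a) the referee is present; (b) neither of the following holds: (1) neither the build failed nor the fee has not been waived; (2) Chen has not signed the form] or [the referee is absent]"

(A) True, (B) False

(A): In symbols: (L -> not G) -> (not H or D)

not G = not True = False
L -> not G = True -> False = False
not H = not False = True
not H or D = True or True = True
(L -> not G) -> (not H or D) = False -> True = True
Hence (A) is true.

(B): This is (G nor ((not H nor not D) nor not L)) or not G.

not H = not False = True
not D = not True = False
not H nor not D = True nor False = False
not L = not True = False
(not H nor not D) nor not L = False nor False = True
G nor ((not H nor not D) nor not L) = True nor True = False
not G = not True = False
(G nor ((not H nor not D) nor not L)) or not G = False or False = False
So (B) is false.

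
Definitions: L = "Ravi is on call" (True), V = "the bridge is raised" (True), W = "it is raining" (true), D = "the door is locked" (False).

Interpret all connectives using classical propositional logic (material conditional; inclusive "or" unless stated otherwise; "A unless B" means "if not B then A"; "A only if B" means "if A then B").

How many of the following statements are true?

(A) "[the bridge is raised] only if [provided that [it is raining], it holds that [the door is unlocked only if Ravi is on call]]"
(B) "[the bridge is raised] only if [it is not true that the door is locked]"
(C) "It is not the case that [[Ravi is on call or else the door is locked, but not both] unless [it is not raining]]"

(A): Parsed as V -> (W -> (not D -> L))

not D = not False = True
not D -> L = True -> True = True
W -> (not D -> L) = True -> True = True
V -> (W -> (not D -> L)) = True -> True = True
So (A) is true.

(B): Parsed as V -> not D

not D = not False = True
V -> not D = True -> True = True
Thus (B) is true.

(C): In symbols: not ((L xor D) or not W)

L xor D = True xor False = True
not W = not True = False
(L xor D) or not W = True or False = True
not ((L xor D) or not W) = not True = False
So (C) is false.

2 of the 3 statements are true.

2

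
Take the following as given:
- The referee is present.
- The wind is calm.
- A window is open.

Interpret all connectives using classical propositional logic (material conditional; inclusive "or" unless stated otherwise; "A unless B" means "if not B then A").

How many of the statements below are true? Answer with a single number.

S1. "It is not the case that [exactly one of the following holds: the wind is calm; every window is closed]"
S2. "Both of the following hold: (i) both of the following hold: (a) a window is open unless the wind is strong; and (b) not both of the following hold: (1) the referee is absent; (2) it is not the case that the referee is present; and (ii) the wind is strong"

Let S = "the wind is strong" (False), M = "a window is open" (True), V = "the referee is present" (True).

S1: In symbols: not (not S xor not M)

not S = not False = True
not M = not True = False
not S xor not M = True xor False = True
not (not S xor not M) = not True = False
So S1 is false.

S2: In symbols: ((M or S) and (not V nand not V)) and S

M or S = True or False = True
not V = not True = False
not V = not True = False
not V nand not V = False nand False = True
(M or S) and (not V nand not V) = True and True = True
((M or S) and (not V nand not V)) and S = True and False = False
Hence S2 is false.

0 of the 2 statements are true (none).

0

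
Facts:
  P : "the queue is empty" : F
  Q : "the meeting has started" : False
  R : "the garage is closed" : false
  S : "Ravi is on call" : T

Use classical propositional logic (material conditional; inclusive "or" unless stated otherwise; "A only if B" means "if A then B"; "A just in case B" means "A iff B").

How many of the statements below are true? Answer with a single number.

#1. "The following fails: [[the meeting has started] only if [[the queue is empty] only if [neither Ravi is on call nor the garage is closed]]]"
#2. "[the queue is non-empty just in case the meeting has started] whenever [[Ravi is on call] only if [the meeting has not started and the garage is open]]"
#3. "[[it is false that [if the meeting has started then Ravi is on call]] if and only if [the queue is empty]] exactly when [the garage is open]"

#1: Parsed as ~(Q -> (P -> (S nor R)))

S nor R = T nor F = F
P -> (S nor R) = F -> F = T
Q -> (P -> (S nor R)) = F -> T = T
~(Q -> (P -> (S nor R))) = ~T = F
Hence #1 is false.

#2: Parsed as (S -> (~Q & ~R)) -> (~P <-> Q)

~Q = ~F = T
~R = ~F = T
~Q & ~R = T & T = T
S -> (~Q & ~R) = T -> T = T
~P = ~F = T
~P <-> Q = T <-> F = F
(S -> (~Q & ~R)) -> (~P <-> Q) = T -> F = F
Thus #2 is false.

#3: This is (~(Q -> S) <-> P) <-> ~R.

Q -> S = F -> T = T
~(Q -> S) = ~T = F
~(Q -> S) <-> P = F <-> F = T
~R = ~F = T
(~(Q -> S) <-> P) <-> ~R = T <-> T = T
Thus #3 is true.

1 of the 3 statements is true.

1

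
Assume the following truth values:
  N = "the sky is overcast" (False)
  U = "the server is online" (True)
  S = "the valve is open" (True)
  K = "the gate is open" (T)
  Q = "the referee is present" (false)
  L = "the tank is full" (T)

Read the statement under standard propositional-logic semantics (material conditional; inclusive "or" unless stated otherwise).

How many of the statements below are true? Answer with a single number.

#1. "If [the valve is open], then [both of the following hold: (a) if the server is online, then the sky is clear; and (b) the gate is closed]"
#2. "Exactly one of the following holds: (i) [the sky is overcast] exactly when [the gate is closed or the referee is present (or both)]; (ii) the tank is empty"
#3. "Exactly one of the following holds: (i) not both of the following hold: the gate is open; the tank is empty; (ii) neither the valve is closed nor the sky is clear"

2

#1: Parsed as S -> ((U -> not N) and not K)

not N = not False = True
U -> not N = True -> True = True
not K = not True = False
(U -> not N) and not K = True and False = False
S -> ((U -> not N) and not K) = True -> False = False
Hence #1 is false.

#2: In symbols: (N iff (not K or Q)) xor not L

not K = not True = False
not K or Q = False or False = False
N iff (not K or Q) = False iff False = True
not L = not True = False
(N iff (not K or Q)) xor not L = True xor False = True
Thus #2 is true.

#3: Formalization: (K nand not L) xor (not S nor not N)

not L = not True = False
K nand not L = True nand False = True
not S = not True = False
not N = not False = True
not S nor not N = False nor True = False
(K nand not L) xor (not S nor not N) = True xor False = True
So #3 is true.

2 of the 3 statements are true.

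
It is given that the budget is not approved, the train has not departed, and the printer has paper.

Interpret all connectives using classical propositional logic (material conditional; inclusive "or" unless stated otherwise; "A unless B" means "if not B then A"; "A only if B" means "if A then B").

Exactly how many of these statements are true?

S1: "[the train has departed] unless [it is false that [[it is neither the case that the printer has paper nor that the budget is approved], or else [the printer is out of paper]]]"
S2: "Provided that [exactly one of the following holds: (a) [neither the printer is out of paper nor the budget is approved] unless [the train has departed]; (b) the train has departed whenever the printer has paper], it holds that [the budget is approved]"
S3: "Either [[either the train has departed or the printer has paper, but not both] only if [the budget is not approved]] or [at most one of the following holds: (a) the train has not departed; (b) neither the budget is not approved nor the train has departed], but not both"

Let P = "the train has departed" (F), K = "the printer has paper" (T), N = "the budget is approved" (F).

S1: This is P | ~((K nor N) | ~K).

K nor N = T nor F = F
~K = ~T = F
(K nor N) | ~K = F | F = F
~((K nor N) | ~K) = ~F = T
P | ~((K nor N) | ~K) = F | T = T
Thus S1 is true.

S2: This is (((~K nor N) | P) xor (K -> P)) -> N.

~K = ~T = F
~K nor N = F nor F = T
(~K nor N) | P = T | F = T
K -> P = T -> F = F
((~K nor N) | P) xor (K -> P) = T xor F = T
(((~K nor N) | P) xor (K -> P)) -> N = T -> F = F
So S2 is false.

S3: In symbols: ((P xor K) -> ~N) xor (~P nand (~N nor P))

P xor K = F xor T = T
~N = ~F = T
(P xor K) -> ~N = T -> T = T
~P = ~F = T
~N = ~F = T
~N nor P = T nor F = F
~P nand (~N nor P) = T nand F = T
((P xor K) -> ~N) xor (~P nand (~N nor P)) = T xor T = F
Thus S3 is false.

True statements: 1 (S1).

1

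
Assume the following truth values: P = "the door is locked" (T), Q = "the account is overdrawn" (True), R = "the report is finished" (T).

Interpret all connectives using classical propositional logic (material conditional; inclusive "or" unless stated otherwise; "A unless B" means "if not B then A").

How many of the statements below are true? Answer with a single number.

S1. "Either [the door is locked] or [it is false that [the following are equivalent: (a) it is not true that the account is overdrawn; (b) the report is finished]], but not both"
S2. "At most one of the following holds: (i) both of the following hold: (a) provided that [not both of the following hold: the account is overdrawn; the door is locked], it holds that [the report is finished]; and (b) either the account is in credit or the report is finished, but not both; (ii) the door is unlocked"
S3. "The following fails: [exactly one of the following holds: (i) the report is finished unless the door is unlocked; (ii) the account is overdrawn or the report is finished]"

2

S1: Formalization: P xor ~(~Q <-> R)

~Q = ~T = F
~Q <-> R = F <-> T = F
~(~Q <-> R) = ~F = T
P xor ~(~Q <-> R) = T xor T = F
Thus S1 is false.

S2: Parsed as (((Q nand P) -> R) & (~Q xor R)) nand ~P

Q nand P = T nand T = F
(Q nand P) -> R = F -> T = T
~Q = ~T = F
~Q xor R = F xor T = T
((Q nand P) -> R) & (~Q xor R) = T & T = T
~P = ~T = F
(((Q nand P) -> R) & (~Q xor R)) nand ~P = T nand F = T
So S2 is true.

S3: Parsed as ~((R | ~P) xor (Q | R))

~P = ~T = F
R | ~P = T | F = T
Q | R = T | T = T
(R | ~P) xor (Q | R) = T xor T = F
~((R | ~P) xor (Q | R)) = ~F = T
So S3 is true.

True statements: 2.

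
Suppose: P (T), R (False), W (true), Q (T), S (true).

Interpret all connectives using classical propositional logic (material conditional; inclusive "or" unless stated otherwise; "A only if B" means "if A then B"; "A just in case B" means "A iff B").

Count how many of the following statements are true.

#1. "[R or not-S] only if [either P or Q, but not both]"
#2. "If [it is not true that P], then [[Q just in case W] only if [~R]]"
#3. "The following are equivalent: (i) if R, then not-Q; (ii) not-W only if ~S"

3

#1: In symbols: (R | ~S) -> (P xor Q)

~S = ~T = F
R | ~S = F | F = F
P xor Q = T xor T = F
(R | ~S) -> (P xor Q) = F -> F = T
So #1 is true.

#2: Formalization: ~P -> ((Q <-> W) -> ~R)

~P = ~T = F
Q <-> W = T <-> T = T
~R = ~F = T
(Q <-> W) -> ~R = T -> T = T
~P -> ((Q <-> W) -> ~R) = F -> T = T
So #2 is true.

#3: Parsed as (R -> ~Q) <-> (~W -> ~S)

~Q = ~T = F
R -> ~Q = F -> F = T
~W = ~T = F
~S = ~T = F
~W -> ~S = F -> F = T
(R -> ~Q) <-> (~W -> ~S) = T <-> T = T
So #3 is true.

Count: 3.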